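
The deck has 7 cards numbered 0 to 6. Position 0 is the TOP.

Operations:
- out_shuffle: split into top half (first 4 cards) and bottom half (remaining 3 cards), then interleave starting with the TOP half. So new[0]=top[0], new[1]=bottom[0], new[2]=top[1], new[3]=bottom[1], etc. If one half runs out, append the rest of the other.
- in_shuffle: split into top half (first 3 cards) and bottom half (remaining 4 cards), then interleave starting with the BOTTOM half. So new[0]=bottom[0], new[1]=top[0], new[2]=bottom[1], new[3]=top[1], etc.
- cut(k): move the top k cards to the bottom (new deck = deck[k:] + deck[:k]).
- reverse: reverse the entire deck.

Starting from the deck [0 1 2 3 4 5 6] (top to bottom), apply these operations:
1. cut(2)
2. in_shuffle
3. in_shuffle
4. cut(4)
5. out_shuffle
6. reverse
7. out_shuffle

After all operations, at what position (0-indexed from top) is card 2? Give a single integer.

After op 1 (cut(2)): [2 3 4 5 6 0 1]
After op 2 (in_shuffle): [5 2 6 3 0 4 1]
After op 3 (in_shuffle): [3 5 0 2 4 6 1]
After op 4 (cut(4)): [4 6 1 3 5 0 2]
After op 5 (out_shuffle): [4 5 6 0 1 2 3]
After op 6 (reverse): [3 2 1 0 6 5 4]
After op 7 (out_shuffle): [3 6 2 5 1 4 0]
Card 2 is at position 2.

Answer: 2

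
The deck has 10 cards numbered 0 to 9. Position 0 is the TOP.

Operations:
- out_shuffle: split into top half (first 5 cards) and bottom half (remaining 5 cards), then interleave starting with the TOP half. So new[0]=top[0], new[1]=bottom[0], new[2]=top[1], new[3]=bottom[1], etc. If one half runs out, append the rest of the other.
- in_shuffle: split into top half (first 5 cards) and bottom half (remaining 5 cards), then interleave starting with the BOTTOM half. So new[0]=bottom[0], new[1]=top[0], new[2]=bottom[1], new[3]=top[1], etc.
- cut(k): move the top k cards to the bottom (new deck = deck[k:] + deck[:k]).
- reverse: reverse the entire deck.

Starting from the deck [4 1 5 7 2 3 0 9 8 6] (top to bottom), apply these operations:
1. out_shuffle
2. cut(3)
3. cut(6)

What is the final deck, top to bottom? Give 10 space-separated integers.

Answer: 6 4 3 1 0 5 9 7 8 2

Derivation:
After op 1 (out_shuffle): [4 3 1 0 5 9 7 8 2 6]
After op 2 (cut(3)): [0 5 9 7 8 2 6 4 3 1]
After op 3 (cut(6)): [6 4 3 1 0 5 9 7 8 2]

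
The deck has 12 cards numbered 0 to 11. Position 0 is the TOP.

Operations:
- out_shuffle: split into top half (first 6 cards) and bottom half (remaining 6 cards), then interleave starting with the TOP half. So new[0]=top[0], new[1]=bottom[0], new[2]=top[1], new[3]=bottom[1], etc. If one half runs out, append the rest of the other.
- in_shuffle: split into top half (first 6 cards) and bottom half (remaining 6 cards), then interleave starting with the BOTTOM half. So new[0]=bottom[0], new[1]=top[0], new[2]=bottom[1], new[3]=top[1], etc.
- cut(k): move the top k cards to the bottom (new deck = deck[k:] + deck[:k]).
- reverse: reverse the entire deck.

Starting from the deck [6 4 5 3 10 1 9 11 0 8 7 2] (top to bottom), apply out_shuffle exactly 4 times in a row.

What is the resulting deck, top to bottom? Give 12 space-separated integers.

After op 1 (out_shuffle): [6 9 4 11 5 0 3 8 10 7 1 2]
After op 2 (out_shuffle): [6 3 9 8 4 10 11 7 5 1 0 2]
After op 3 (out_shuffle): [6 11 3 7 9 5 8 1 4 0 10 2]
After op 4 (out_shuffle): [6 8 11 1 3 4 7 0 9 10 5 2]

Answer: 6 8 11 1 3 4 7 0 9 10 5 2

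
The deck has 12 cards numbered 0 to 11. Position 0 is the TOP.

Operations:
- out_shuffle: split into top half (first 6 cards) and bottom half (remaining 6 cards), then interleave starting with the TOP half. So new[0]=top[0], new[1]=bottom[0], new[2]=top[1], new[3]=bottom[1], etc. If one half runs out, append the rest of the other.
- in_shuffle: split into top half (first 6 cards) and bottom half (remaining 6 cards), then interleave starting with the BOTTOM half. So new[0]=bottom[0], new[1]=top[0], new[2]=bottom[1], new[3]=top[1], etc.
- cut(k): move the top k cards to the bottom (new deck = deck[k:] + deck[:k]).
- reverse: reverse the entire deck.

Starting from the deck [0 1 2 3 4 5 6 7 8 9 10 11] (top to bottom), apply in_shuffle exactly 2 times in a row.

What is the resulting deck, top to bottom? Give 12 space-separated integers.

Answer: 9 6 3 0 10 7 4 1 11 8 5 2

Derivation:
After op 1 (in_shuffle): [6 0 7 1 8 2 9 3 10 4 11 5]
After op 2 (in_shuffle): [9 6 3 0 10 7 4 1 11 8 5 2]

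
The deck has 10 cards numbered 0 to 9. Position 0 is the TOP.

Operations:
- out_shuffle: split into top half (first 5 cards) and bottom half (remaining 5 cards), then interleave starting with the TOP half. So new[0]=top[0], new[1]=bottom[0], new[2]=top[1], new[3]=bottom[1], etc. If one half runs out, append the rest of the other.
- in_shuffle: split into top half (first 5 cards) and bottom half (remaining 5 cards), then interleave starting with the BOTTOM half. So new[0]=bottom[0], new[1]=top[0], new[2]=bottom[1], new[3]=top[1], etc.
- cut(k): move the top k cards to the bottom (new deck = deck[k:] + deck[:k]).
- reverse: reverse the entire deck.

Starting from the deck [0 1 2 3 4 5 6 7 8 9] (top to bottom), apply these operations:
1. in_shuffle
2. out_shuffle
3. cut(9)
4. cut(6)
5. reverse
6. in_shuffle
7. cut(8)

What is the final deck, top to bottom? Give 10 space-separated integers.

Answer: 3 5 4 6 7 8 9 0 1 2

Derivation:
After op 1 (in_shuffle): [5 0 6 1 7 2 8 3 9 4]
After op 2 (out_shuffle): [5 2 0 8 6 3 1 9 7 4]
After op 3 (cut(9)): [4 5 2 0 8 6 3 1 9 7]
After op 4 (cut(6)): [3 1 9 7 4 5 2 0 8 6]
After op 5 (reverse): [6 8 0 2 5 4 7 9 1 3]
After op 6 (in_shuffle): [4 6 7 8 9 0 1 2 3 5]
After op 7 (cut(8)): [3 5 4 6 7 8 9 0 1 2]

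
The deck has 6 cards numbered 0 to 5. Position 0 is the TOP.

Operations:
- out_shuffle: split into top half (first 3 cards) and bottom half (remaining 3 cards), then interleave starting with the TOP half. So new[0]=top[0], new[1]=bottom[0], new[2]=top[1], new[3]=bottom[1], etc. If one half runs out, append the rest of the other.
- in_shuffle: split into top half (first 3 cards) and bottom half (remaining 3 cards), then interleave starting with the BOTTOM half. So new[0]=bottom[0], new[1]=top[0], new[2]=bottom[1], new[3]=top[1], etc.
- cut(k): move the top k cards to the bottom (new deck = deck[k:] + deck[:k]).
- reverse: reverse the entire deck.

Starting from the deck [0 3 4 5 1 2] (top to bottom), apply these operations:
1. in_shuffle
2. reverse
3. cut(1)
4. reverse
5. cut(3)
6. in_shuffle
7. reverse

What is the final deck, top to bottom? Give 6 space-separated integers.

After op 1 (in_shuffle): [5 0 1 3 2 4]
After op 2 (reverse): [4 2 3 1 0 5]
After op 3 (cut(1)): [2 3 1 0 5 4]
After op 4 (reverse): [4 5 0 1 3 2]
After op 5 (cut(3)): [1 3 2 4 5 0]
After op 6 (in_shuffle): [4 1 5 3 0 2]
After op 7 (reverse): [2 0 3 5 1 4]

Answer: 2 0 3 5 1 4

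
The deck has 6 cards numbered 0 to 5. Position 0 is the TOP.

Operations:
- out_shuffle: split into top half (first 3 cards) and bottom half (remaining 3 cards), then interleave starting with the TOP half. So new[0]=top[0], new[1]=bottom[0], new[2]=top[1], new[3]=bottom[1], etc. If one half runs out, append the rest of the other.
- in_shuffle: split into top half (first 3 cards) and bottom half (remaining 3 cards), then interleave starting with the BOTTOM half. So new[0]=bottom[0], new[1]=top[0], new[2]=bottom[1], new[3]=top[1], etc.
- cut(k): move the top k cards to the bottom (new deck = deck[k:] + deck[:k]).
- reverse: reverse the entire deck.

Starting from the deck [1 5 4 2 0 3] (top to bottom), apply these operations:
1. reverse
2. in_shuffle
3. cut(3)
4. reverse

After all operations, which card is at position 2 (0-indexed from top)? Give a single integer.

After op 1 (reverse): [3 0 2 4 5 1]
After op 2 (in_shuffle): [4 3 5 0 1 2]
After op 3 (cut(3)): [0 1 2 4 3 5]
After op 4 (reverse): [5 3 4 2 1 0]
Position 2: card 4.

Answer: 4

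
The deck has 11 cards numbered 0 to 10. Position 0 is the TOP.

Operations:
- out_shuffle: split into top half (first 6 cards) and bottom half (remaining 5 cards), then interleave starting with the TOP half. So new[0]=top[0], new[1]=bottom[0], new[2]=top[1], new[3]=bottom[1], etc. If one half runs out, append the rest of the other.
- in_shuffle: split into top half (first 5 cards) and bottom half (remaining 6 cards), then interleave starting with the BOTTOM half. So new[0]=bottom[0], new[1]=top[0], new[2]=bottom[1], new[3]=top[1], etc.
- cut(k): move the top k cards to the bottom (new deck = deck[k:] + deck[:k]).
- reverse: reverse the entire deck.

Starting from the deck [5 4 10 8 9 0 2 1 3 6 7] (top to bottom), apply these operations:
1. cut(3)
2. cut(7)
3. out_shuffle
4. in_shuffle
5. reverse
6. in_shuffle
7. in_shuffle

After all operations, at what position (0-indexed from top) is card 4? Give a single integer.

Answer: 7

Derivation:
After op 1 (cut(3)): [8 9 0 2 1 3 6 7 5 4 10]
After op 2 (cut(7)): [7 5 4 10 8 9 0 2 1 3 6]
After op 3 (out_shuffle): [7 0 5 2 4 1 10 3 8 6 9]
After op 4 (in_shuffle): [1 7 10 0 3 5 8 2 6 4 9]
After op 5 (reverse): [9 4 6 2 8 5 3 0 10 7 1]
After op 6 (in_shuffle): [5 9 3 4 0 6 10 2 7 8 1]
After op 7 (in_shuffle): [6 5 10 9 2 3 7 4 8 0 1]
Card 4 is at position 7.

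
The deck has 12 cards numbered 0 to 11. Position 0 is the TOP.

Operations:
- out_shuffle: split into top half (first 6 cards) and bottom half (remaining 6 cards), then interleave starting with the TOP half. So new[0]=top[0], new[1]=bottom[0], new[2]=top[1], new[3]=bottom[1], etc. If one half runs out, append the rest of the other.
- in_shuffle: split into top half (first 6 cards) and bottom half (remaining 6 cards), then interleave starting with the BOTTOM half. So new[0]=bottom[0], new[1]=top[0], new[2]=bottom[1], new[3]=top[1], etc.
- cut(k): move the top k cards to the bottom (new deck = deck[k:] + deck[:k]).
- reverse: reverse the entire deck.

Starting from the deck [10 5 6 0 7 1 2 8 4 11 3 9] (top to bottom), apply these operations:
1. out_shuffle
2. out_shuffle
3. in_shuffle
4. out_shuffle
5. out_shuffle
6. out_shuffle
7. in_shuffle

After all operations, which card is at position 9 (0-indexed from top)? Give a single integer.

After op 1 (out_shuffle): [10 2 5 8 6 4 0 11 7 3 1 9]
After op 2 (out_shuffle): [10 0 2 11 5 7 8 3 6 1 4 9]
After op 3 (in_shuffle): [8 10 3 0 6 2 1 11 4 5 9 7]
After op 4 (out_shuffle): [8 1 10 11 3 4 0 5 6 9 2 7]
After op 5 (out_shuffle): [8 0 1 5 10 6 11 9 3 2 4 7]
After op 6 (out_shuffle): [8 11 0 9 1 3 5 2 10 4 6 7]
After op 7 (in_shuffle): [5 8 2 11 10 0 4 9 6 1 7 3]
Position 9: card 1.

Answer: 1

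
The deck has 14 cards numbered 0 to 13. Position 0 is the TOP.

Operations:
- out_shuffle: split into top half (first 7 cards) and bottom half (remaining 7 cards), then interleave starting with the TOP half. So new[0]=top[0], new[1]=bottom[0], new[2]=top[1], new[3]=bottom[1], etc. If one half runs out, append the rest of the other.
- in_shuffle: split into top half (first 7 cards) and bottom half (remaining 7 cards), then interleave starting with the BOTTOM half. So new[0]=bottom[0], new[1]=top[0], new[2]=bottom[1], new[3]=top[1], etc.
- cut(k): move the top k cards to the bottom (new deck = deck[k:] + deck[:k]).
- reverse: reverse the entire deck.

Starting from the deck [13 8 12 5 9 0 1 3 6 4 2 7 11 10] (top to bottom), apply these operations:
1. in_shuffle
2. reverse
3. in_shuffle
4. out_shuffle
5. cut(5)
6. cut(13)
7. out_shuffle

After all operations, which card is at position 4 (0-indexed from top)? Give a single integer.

Answer: 10

Derivation:
After op 1 (in_shuffle): [3 13 6 8 4 12 2 5 7 9 11 0 10 1]
After op 2 (reverse): [1 10 0 11 9 7 5 2 12 4 8 6 13 3]
After op 3 (in_shuffle): [2 1 12 10 4 0 8 11 6 9 13 7 3 5]
After op 4 (out_shuffle): [2 11 1 6 12 9 10 13 4 7 0 3 8 5]
After op 5 (cut(5)): [9 10 13 4 7 0 3 8 5 2 11 1 6 12]
After op 6 (cut(13)): [12 9 10 13 4 7 0 3 8 5 2 11 1 6]
After op 7 (out_shuffle): [12 3 9 8 10 5 13 2 4 11 7 1 0 6]
Position 4: card 10.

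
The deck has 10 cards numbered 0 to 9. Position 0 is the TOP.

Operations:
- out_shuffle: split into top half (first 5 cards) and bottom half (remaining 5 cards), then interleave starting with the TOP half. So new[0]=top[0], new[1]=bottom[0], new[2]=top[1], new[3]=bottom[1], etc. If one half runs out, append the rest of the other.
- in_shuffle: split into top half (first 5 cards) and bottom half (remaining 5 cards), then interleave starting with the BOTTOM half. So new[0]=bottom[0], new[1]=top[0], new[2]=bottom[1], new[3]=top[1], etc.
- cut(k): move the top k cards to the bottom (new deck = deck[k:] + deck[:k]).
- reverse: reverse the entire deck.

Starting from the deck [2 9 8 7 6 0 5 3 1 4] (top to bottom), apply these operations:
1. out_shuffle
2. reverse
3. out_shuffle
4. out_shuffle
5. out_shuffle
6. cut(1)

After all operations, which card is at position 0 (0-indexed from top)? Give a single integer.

After op 1 (out_shuffle): [2 0 9 5 8 3 7 1 6 4]
After op 2 (reverse): [4 6 1 7 3 8 5 9 0 2]
After op 3 (out_shuffle): [4 8 6 5 1 9 7 0 3 2]
After op 4 (out_shuffle): [4 9 8 7 6 0 5 3 1 2]
After op 5 (out_shuffle): [4 0 9 5 8 3 7 1 6 2]
After op 6 (cut(1)): [0 9 5 8 3 7 1 6 2 4]
Position 0: card 0.

Answer: 0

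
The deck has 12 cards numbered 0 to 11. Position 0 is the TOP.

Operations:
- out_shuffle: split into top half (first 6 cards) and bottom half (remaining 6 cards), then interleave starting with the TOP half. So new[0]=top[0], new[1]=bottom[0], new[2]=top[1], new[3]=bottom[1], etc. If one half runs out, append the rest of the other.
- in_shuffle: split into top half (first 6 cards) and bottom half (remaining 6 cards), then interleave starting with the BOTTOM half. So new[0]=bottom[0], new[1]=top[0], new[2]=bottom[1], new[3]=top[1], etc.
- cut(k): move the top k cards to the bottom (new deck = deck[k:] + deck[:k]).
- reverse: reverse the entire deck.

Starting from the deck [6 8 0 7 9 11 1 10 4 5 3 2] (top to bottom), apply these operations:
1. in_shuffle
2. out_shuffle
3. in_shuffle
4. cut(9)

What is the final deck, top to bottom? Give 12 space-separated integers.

Answer: 10 11 3 8 1 9 5 4 6 2 7 0

Derivation:
After op 1 (in_shuffle): [1 6 10 8 4 0 5 7 3 9 2 11]
After op 2 (out_shuffle): [1 5 6 7 10 3 8 9 4 2 0 11]
After op 3 (in_shuffle): [8 1 9 5 4 6 2 7 0 10 11 3]
After op 4 (cut(9)): [10 11 3 8 1 9 5 4 6 2 7 0]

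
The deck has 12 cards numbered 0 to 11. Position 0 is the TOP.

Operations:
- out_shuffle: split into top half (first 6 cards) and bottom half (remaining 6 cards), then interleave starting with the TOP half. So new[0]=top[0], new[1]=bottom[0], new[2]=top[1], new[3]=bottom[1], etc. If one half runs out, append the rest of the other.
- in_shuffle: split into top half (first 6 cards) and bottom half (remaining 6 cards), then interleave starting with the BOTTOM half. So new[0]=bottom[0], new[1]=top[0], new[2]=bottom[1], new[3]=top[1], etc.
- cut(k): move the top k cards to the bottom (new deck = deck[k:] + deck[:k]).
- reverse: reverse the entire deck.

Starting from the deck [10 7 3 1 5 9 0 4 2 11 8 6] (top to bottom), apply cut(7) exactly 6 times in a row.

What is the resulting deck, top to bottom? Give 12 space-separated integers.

After op 1 (cut(7)): [4 2 11 8 6 10 7 3 1 5 9 0]
After op 2 (cut(7)): [3 1 5 9 0 4 2 11 8 6 10 7]
After op 3 (cut(7)): [11 8 6 10 7 3 1 5 9 0 4 2]
After op 4 (cut(7)): [5 9 0 4 2 11 8 6 10 7 3 1]
After op 5 (cut(7)): [6 10 7 3 1 5 9 0 4 2 11 8]
After op 6 (cut(7)): [0 4 2 11 8 6 10 7 3 1 5 9]

Answer: 0 4 2 11 8 6 10 7 3 1 5 9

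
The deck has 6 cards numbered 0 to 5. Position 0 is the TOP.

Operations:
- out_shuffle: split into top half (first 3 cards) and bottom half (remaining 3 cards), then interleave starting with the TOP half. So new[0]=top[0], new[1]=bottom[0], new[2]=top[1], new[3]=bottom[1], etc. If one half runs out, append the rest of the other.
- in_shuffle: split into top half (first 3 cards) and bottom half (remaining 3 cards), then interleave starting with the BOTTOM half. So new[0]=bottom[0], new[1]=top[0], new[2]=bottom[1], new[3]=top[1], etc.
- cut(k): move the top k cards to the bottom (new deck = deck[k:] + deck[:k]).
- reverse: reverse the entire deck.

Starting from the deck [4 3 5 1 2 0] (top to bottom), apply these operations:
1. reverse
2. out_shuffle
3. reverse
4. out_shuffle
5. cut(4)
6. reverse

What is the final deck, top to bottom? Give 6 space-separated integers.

After op 1 (reverse): [0 2 1 5 3 4]
After op 2 (out_shuffle): [0 5 2 3 1 4]
After op 3 (reverse): [4 1 3 2 5 0]
After op 4 (out_shuffle): [4 2 1 5 3 0]
After op 5 (cut(4)): [3 0 4 2 1 5]
After op 6 (reverse): [5 1 2 4 0 3]

Answer: 5 1 2 4 0 3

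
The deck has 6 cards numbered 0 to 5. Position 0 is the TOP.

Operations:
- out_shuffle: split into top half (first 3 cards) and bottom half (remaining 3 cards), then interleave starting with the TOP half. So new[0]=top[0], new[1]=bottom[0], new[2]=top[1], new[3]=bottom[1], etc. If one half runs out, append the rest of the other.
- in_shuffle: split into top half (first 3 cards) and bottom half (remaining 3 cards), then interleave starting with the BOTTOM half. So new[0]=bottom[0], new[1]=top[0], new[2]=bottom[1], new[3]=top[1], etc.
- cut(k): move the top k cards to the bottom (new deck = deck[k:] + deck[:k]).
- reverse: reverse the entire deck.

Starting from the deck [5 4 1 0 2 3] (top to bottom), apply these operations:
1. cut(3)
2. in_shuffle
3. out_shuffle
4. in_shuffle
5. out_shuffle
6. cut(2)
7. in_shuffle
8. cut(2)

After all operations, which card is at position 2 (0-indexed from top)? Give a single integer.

After op 1 (cut(3)): [0 2 3 5 4 1]
After op 2 (in_shuffle): [5 0 4 2 1 3]
After op 3 (out_shuffle): [5 2 0 1 4 3]
After op 4 (in_shuffle): [1 5 4 2 3 0]
After op 5 (out_shuffle): [1 2 5 3 4 0]
After op 6 (cut(2)): [5 3 4 0 1 2]
After op 7 (in_shuffle): [0 5 1 3 2 4]
After op 8 (cut(2)): [1 3 2 4 0 5]
Position 2: card 2.

Answer: 2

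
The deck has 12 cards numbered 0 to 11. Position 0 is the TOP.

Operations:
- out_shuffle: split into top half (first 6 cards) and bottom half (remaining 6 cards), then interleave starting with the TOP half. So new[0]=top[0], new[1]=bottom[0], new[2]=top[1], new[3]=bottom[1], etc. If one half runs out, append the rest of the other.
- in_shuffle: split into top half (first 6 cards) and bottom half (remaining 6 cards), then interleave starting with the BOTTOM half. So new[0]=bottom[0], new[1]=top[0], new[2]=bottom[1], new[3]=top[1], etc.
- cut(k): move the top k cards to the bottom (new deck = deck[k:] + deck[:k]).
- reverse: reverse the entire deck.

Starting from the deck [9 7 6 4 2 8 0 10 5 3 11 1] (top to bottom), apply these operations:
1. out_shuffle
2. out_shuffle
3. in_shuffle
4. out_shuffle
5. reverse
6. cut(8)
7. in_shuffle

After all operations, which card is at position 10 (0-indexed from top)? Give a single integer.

After op 1 (out_shuffle): [9 0 7 10 6 5 4 3 2 11 8 1]
After op 2 (out_shuffle): [9 4 0 3 7 2 10 11 6 8 5 1]
After op 3 (in_shuffle): [10 9 11 4 6 0 8 3 5 7 1 2]
After op 4 (out_shuffle): [10 8 9 3 11 5 4 7 6 1 0 2]
After op 5 (reverse): [2 0 1 6 7 4 5 11 3 9 8 10]
After op 6 (cut(8)): [3 9 8 10 2 0 1 6 7 4 5 11]
After op 7 (in_shuffle): [1 3 6 9 7 8 4 10 5 2 11 0]
Position 10: card 11.

Answer: 11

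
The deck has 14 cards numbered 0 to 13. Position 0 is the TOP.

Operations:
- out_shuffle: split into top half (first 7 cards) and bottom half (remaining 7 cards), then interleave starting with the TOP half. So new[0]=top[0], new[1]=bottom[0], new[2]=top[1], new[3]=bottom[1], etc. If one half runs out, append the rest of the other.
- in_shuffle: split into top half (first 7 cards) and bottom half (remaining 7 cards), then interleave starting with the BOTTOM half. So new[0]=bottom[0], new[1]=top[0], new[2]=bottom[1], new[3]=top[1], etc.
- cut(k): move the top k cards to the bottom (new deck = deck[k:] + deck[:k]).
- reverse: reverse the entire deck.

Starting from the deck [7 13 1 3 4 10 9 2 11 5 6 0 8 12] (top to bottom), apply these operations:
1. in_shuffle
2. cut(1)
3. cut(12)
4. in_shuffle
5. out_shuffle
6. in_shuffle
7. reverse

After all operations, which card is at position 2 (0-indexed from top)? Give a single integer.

Answer: 13

Derivation:
After op 1 (in_shuffle): [2 7 11 13 5 1 6 3 0 4 8 10 12 9]
After op 2 (cut(1)): [7 11 13 5 1 6 3 0 4 8 10 12 9 2]
After op 3 (cut(12)): [9 2 7 11 13 5 1 6 3 0 4 8 10 12]
After op 4 (in_shuffle): [6 9 3 2 0 7 4 11 8 13 10 5 12 1]
After op 5 (out_shuffle): [6 11 9 8 3 13 2 10 0 5 7 12 4 1]
After op 6 (in_shuffle): [10 6 0 11 5 9 7 8 12 3 4 13 1 2]
After op 7 (reverse): [2 1 13 4 3 12 8 7 9 5 11 0 6 10]
Position 2: card 13.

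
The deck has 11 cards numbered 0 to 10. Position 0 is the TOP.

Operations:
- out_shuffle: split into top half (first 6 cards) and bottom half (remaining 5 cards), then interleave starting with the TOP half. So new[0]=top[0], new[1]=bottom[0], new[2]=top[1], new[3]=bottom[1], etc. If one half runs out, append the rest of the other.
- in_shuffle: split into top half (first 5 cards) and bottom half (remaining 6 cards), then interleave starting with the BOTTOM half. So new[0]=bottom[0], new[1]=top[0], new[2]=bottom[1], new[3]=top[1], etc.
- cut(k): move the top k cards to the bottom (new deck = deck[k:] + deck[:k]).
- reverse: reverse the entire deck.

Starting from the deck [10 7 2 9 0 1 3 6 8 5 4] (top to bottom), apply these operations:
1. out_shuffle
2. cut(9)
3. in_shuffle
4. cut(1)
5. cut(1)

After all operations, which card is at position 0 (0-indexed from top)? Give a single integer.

After op 1 (out_shuffle): [10 3 7 6 2 8 9 5 0 4 1]
After op 2 (cut(9)): [4 1 10 3 7 6 2 8 9 5 0]
After op 3 (in_shuffle): [6 4 2 1 8 10 9 3 5 7 0]
After op 4 (cut(1)): [4 2 1 8 10 9 3 5 7 0 6]
After op 5 (cut(1)): [2 1 8 10 9 3 5 7 0 6 4]
Position 0: card 2.

Answer: 2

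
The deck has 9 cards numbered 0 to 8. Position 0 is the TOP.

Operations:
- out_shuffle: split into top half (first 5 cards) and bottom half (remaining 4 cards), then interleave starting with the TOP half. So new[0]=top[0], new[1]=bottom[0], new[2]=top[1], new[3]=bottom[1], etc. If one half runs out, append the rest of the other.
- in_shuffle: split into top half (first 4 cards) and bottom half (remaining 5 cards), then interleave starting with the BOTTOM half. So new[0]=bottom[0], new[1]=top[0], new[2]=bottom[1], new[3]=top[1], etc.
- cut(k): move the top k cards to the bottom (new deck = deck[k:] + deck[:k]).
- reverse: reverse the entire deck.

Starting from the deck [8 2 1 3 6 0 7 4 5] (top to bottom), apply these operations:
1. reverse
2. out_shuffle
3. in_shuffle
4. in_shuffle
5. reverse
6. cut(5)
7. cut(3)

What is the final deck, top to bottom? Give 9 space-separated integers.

Answer: 0 6 3 1 2 8 5 4 7

Derivation:
After op 1 (reverse): [5 4 7 0 6 3 1 2 8]
After op 2 (out_shuffle): [5 3 4 1 7 2 0 8 6]
After op 3 (in_shuffle): [7 5 2 3 0 4 8 1 6]
After op 4 (in_shuffle): [0 7 4 5 8 2 1 3 6]
After op 5 (reverse): [6 3 1 2 8 5 4 7 0]
After op 6 (cut(5)): [5 4 7 0 6 3 1 2 8]
After op 7 (cut(3)): [0 6 3 1 2 8 5 4 7]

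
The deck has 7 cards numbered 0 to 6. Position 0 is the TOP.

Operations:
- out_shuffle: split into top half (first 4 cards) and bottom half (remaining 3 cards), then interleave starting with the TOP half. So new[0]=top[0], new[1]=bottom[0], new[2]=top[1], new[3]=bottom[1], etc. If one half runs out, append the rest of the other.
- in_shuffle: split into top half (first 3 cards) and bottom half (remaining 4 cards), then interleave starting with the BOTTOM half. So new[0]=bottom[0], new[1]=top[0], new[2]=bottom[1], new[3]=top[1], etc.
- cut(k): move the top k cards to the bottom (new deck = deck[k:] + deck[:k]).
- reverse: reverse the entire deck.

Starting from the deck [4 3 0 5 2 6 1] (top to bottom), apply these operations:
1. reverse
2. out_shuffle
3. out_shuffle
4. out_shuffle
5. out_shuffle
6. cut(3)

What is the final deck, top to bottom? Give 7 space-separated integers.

Answer: 3 2 4 5 1 0 6

Derivation:
After op 1 (reverse): [1 6 2 5 0 3 4]
After op 2 (out_shuffle): [1 0 6 3 2 4 5]
After op 3 (out_shuffle): [1 2 0 4 6 5 3]
After op 4 (out_shuffle): [1 6 2 5 0 3 4]
After op 5 (out_shuffle): [1 0 6 3 2 4 5]
After op 6 (cut(3)): [3 2 4 5 1 0 6]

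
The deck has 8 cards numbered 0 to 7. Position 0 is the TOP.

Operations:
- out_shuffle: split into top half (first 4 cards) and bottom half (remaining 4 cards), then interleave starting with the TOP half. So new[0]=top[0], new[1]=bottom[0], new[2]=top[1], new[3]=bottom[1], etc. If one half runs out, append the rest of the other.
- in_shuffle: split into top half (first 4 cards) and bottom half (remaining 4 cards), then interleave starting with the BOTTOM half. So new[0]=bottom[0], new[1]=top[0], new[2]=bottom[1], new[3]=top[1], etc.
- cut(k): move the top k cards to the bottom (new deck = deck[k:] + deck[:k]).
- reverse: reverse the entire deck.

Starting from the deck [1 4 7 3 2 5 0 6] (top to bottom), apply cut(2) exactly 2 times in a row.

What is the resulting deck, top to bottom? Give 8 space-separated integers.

After op 1 (cut(2)): [7 3 2 5 0 6 1 4]
After op 2 (cut(2)): [2 5 0 6 1 4 7 3]

Answer: 2 5 0 6 1 4 7 3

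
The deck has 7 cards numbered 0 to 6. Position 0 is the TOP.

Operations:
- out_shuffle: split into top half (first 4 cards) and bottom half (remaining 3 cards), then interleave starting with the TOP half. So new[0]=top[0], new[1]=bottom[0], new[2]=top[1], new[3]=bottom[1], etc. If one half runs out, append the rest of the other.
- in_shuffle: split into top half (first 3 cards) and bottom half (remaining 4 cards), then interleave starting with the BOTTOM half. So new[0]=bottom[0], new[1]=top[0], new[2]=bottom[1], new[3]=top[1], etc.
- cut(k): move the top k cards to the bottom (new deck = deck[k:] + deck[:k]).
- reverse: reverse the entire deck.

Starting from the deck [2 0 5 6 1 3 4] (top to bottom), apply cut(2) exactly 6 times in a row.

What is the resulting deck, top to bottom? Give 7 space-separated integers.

Answer: 3 4 2 0 5 6 1

Derivation:
After op 1 (cut(2)): [5 6 1 3 4 2 0]
After op 2 (cut(2)): [1 3 4 2 0 5 6]
After op 3 (cut(2)): [4 2 0 5 6 1 3]
After op 4 (cut(2)): [0 5 6 1 3 4 2]
After op 5 (cut(2)): [6 1 3 4 2 0 5]
After op 6 (cut(2)): [3 4 2 0 5 6 1]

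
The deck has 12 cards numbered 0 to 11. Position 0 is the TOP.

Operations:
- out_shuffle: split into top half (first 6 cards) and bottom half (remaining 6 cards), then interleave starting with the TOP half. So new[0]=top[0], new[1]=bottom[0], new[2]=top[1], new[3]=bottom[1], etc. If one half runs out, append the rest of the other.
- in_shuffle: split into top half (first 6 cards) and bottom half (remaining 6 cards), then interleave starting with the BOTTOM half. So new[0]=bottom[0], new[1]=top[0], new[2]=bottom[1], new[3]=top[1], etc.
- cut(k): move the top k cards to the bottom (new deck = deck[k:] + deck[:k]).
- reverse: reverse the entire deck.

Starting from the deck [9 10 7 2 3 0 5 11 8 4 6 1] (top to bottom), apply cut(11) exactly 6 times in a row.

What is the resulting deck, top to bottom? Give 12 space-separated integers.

After op 1 (cut(11)): [1 9 10 7 2 3 0 5 11 8 4 6]
After op 2 (cut(11)): [6 1 9 10 7 2 3 0 5 11 8 4]
After op 3 (cut(11)): [4 6 1 9 10 7 2 3 0 5 11 8]
After op 4 (cut(11)): [8 4 6 1 9 10 7 2 3 0 5 11]
After op 5 (cut(11)): [11 8 4 6 1 9 10 7 2 3 0 5]
After op 6 (cut(11)): [5 11 8 4 6 1 9 10 7 2 3 0]

Answer: 5 11 8 4 6 1 9 10 7 2 3 0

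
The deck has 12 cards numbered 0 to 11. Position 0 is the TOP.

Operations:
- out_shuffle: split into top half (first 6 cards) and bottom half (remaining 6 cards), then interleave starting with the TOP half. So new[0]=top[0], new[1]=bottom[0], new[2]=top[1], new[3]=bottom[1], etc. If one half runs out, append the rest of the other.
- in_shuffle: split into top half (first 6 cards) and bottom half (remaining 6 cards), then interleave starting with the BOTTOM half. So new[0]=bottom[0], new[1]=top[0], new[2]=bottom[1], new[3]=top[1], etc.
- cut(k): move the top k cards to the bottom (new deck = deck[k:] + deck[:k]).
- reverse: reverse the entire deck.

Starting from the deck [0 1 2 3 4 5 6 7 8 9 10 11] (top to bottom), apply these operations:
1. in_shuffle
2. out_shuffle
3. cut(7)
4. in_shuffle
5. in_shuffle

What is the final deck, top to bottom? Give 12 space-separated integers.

Answer: 7 9 2 4 10 0 5 8 1 3 6 11

Derivation:
After op 1 (in_shuffle): [6 0 7 1 8 2 9 3 10 4 11 5]
After op 2 (out_shuffle): [6 9 0 3 7 10 1 4 8 11 2 5]
After op 3 (cut(7)): [4 8 11 2 5 6 9 0 3 7 10 1]
After op 4 (in_shuffle): [9 4 0 8 3 11 7 2 10 5 1 6]
After op 5 (in_shuffle): [7 9 2 4 10 0 5 8 1 3 6 11]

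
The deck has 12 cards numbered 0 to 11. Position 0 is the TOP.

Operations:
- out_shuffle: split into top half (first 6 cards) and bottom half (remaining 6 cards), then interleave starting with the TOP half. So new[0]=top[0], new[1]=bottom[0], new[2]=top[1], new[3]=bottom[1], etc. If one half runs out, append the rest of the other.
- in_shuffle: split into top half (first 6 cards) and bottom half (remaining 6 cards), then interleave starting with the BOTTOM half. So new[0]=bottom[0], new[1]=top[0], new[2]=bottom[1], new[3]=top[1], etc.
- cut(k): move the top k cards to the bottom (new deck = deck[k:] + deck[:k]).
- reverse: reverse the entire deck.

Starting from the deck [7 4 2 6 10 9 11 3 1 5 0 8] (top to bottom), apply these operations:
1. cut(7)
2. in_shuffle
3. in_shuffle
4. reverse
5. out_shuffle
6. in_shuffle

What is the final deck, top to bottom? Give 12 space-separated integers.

After op 1 (cut(7)): [3 1 5 0 8 7 4 2 6 10 9 11]
After op 2 (in_shuffle): [4 3 2 1 6 5 10 0 9 8 11 7]
After op 3 (in_shuffle): [10 4 0 3 9 2 8 1 11 6 7 5]
After op 4 (reverse): [5 7 6 11 1 8 2 9 3 0 4 10]
After op 5 (out_shuffle): [5 2 7 9 6 3 11 0 1 4 8 10]
After op 6 (in_shuffle): [11 5 0 2 1 7 4 9 8 6 10 3]

Answer: 11 5 0 2 1 7 4 9 8 6 10 3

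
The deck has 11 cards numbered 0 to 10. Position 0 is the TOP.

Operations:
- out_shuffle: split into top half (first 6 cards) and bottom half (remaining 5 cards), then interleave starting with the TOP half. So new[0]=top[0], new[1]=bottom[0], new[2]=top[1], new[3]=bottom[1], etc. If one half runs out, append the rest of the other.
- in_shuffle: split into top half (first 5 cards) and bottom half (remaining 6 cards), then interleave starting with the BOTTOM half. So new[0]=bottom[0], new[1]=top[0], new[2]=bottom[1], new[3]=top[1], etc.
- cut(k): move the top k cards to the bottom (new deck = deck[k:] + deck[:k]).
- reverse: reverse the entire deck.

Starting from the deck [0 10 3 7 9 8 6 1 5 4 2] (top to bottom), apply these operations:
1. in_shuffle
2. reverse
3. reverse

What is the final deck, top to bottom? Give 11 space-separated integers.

Answer: 8 0 6 10 1 3 5 7 4 9 2

Derivation:
After op 1 (in_shuffle): [8 0 6 10 1 3 5 7 4 9 2]
After op 2 (reverse): [2 9 4 7 5 3 1 10 6 0 8]
After op 3 (reverse): [8 0 6 10 1 3 5 7 4 9 2]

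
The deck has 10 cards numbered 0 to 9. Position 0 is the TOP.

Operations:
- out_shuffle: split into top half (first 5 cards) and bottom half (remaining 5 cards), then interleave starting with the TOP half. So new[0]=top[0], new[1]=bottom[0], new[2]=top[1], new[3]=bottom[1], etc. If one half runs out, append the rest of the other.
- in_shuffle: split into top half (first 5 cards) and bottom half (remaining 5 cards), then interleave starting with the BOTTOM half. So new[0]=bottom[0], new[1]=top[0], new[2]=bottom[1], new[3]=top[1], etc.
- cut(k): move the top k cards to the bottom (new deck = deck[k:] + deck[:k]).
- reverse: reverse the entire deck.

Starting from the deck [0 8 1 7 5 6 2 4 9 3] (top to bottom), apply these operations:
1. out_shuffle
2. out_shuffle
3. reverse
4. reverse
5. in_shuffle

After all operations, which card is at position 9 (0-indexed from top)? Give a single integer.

Answer: 8

Derivation:
After op 1 (out_shuffle): [0 6 8 2 1 4 7 9 5 3]
After op 2 (out_shuffle): [0 4 6 7 8 9 2 5 1 3]
After op 3 (reverse): [3 1 5 2 9 8 7 6 4 0]
After op 4 (reverse): [0 4 6 7 8 9 2 5 1 3]
After op 5 (in_shuffle): [9 0 2 4 5 6 1 7 3 8]
Position 9: card 8.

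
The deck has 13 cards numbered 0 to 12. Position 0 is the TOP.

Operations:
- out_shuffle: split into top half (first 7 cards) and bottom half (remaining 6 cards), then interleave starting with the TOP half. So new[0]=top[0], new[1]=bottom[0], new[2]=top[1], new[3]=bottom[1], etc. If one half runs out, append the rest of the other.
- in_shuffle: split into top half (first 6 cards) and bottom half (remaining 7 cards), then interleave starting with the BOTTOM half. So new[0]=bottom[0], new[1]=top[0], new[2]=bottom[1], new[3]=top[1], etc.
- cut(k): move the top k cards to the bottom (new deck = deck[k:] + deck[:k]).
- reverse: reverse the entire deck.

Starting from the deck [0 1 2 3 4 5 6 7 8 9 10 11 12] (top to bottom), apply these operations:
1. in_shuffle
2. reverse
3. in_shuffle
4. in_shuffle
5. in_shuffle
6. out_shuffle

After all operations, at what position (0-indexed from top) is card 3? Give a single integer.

Answer: 3

Derivation:
After op 1 (in_shuffle): [6 0 7 1 8 2 9 3 10 4 11 5 12]
After op 2 (reverse): [12 5 11 4 10 3 9 2 8 1 7 0 6]
After op 3 (in_shuffle): [9 12 2 5 8 11 1 4 7 10 0 3 6]
After op 4 (in_shuffle): [1 9 4 12 7 2 10 5 0 8 3 11 6]
After op 5 (in_shuffle): [10 1 5 9 0 4 8 12 3 7 11 2 6]
After op 6 (out_shuffle): [10 12 1 3 5 7 9 11 0 2 4 6 8]
Card 3 is at position 3.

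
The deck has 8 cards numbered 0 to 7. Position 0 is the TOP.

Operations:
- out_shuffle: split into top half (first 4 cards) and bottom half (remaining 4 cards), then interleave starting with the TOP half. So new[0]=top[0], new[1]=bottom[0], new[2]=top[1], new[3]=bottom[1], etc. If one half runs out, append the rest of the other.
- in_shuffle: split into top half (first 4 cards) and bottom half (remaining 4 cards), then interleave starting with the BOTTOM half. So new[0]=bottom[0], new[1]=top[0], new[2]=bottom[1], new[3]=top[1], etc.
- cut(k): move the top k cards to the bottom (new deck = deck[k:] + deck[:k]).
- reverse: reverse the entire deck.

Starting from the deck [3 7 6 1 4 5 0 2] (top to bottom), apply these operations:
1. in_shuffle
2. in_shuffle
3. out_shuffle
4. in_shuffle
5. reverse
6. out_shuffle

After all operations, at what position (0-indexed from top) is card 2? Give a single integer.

After op 1 (in_shuffle): [4 3 5 7 0 6 2 1]
After op 2 (in_shuffle): [0 4 6 3 2 5 1 7]
After op 3 (out_shuffle): [0 2 4 5 6 1 3 7]
After op 4 (in_shuffle): [6 0 1 2 3 4 7 5]
After op 5 (reverse): [5 7 4 3 2 1 0 6]
After op 6 (out_shuffle): [5 2 7 1 4 0 3 6]
Card 2 is at position 1.

Answer: 1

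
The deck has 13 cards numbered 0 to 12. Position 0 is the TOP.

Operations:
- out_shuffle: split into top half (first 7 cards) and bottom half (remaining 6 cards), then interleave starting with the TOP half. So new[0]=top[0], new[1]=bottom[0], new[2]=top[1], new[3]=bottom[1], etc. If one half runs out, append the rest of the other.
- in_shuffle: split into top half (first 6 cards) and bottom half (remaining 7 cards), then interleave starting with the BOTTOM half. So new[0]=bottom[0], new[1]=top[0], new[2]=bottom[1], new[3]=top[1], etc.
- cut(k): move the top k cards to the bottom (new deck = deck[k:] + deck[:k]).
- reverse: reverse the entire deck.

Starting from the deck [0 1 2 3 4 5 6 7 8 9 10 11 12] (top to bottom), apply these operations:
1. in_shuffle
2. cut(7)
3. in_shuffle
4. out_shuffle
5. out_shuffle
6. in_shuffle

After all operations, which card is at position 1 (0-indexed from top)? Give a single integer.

Answer: 6

Derivation:
After op 1 (in_shuffle): [6 0 7 1 8 2 9 3 10 4 11 5 12]
After op 2 (cut(7)): [3 10 4 11 5 12 6 0 7 1 8 2 9]
After op 3 (in_shuffle): [6 3 0 10 7 4 1 11 8 5 2 12 9]
After op 4 (out_shuffle): [6 11 3 8 0 5 10 2 7 12 4 9 1]
After op 5 (out_shuffle): [6 2 11 7 3 12 8 4 0 9 5 1 10]
After op 6 (in_shuffle): [8 6 4 2 0 11 9 7 5 3 1 12 10]
Position 1: card 6.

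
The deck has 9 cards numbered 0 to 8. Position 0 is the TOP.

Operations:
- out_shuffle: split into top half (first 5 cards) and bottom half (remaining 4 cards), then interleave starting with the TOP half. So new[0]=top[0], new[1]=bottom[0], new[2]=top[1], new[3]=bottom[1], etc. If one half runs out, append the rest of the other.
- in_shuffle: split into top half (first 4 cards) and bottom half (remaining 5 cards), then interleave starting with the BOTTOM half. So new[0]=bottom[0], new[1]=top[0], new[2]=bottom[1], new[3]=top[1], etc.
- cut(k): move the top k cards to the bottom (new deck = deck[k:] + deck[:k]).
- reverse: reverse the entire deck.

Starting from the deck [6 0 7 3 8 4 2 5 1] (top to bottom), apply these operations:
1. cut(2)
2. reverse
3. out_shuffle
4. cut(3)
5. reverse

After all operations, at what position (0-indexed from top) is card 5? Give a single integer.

After op 1 (cut(2)): [7 3 8 4 2 5 1 6 0]
After op 2 (reverse): [0 6 1 5 2 4 8 3 7]
After op 3 (out_shuffle): [0 4 6 8 1 3 5 7 2]
After op 4 (cut(3)): [8 1 3 5 7 2 0 4 6]
After op 5 (reverse): [6 4 0 2 7 5 3 1 8]
Card 5 is at position 5.

Answer: 5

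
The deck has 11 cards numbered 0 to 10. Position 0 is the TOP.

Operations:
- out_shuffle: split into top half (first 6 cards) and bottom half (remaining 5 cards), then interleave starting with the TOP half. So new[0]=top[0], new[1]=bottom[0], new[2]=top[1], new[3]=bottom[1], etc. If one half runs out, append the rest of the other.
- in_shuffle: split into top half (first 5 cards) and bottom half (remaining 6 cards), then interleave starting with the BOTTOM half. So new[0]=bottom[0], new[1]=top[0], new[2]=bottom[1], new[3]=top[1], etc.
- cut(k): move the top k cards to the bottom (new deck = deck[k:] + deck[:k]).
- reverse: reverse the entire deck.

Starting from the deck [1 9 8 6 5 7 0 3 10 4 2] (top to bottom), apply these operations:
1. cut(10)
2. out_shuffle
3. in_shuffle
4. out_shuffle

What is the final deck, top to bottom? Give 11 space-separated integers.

Answer: 3 6 2 0 8 4 7 9 10 5 1

Derivation:
After op 1 (cut(10)): [2 1 9 8 6 5 7 0 3 10 4]
After op 2 (out_shuffle): [2 7 1 0 9 3 8 10 6 4 5]
After op 3 (in_shuffle): [3 2 8 7 10 1 6 0 4 9 5]
After op 4 (out_shuffle): [3 6 2 0 8 4 7 9 10 5 1]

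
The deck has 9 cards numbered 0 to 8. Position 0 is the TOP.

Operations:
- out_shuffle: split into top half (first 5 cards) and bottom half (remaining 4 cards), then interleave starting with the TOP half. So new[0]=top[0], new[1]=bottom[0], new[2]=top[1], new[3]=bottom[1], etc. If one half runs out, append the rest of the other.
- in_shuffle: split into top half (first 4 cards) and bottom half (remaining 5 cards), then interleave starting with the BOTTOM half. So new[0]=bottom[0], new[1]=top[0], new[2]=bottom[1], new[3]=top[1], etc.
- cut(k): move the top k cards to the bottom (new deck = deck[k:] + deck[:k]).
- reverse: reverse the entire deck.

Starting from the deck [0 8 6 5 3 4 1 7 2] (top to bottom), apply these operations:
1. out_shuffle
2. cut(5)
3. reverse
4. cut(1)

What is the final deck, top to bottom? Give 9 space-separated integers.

After op 1 (out_shuffle): [0 4 8 1 6 7 5 2 3]
After op 2 (cut(5)): [7 5 2 3 0 4 8 1 6]
After op 3 (reverse): [6 1 8 4 0 3 2 5 7]
After op 4 (cut(1)): [1 8 4 0 3 2 5 7 6]

Answer: 1 8 4 0 3 2 5 7 6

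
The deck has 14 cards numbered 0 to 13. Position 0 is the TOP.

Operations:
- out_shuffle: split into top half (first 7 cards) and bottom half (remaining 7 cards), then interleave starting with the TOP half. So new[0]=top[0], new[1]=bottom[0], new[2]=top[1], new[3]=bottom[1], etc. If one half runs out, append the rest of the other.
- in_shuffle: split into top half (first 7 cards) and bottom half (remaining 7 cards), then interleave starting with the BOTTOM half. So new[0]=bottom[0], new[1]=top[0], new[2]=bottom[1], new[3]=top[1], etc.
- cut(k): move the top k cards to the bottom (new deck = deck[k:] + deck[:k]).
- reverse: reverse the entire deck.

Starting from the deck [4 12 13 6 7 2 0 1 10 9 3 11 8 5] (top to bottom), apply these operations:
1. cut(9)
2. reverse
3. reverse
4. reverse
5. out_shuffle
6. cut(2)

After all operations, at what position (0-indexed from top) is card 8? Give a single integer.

After op 1 (cut(9)): [9 3 11 8 5 4 12 13 6 7 2 0 1 10]
After op 2 (reverse): [10 1 0 2 7 6 13 12 4 5 8 11 3 9]
After op 3 (reverse): [9 3 11 8 5 4 12 13 6 7 2 0 1 10]
After op 4 (reverse): [10 1 0 2 7 6 13 12 4 5 8 11 3 9]
After op 5 (out_shuffle): [10 12 1 4 0 5 2 8 7 11 6 3 13 9]
After op 6 (cut(2)): [1 4 0 5 2 8 7 11 6 3 13 9 10 12]
Card 8 is at position 5.

Answer: 5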